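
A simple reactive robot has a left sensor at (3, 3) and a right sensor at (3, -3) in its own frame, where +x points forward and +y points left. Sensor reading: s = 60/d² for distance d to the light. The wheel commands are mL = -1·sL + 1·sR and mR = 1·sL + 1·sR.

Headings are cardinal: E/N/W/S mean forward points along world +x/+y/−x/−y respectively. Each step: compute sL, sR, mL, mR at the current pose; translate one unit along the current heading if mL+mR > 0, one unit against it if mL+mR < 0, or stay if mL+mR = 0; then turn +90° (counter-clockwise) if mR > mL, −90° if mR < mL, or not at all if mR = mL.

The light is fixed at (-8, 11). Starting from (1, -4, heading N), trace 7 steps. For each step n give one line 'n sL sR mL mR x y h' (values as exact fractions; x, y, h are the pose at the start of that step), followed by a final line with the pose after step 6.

0 1/3 5/24 -1/8 13/24 1 -4 N
1 12/65 60/157 2016/10205 5784/10205 1 -3 W
2 6/41 30/157 288/6437 2172/6437 0 -3 S
3 12/53 12/89 -432/4717 1704/4717 0 -4 E
4 1/3 5/24 -1/8 13/24 1 -4 N
5 12/65 60/157 2016/10205 5784/10205 1 -3 W
6 6/41 30/157 288/6437 2172/6437 0 -3 S
final 0 -4 E

n=0: pose=(1,-4,N); sL=1/3, sR=5/24; mL=-1/8, mR=13/24; mL+mR=5/12 → advance +1; mR−mL=2/3 → turn +1·90°
n=1: pose=(1,-3,W); sL=12/65, sR=60/157; mL=2016/10205, mR=5784/10205; mL+mR=120/157 → advance +1; mR−mL=24/65 → turn +1·90°
n=2: pose=(0,-3,S); sL=6/41, sR=30/157; mL=288/6437, mR=2172/6437; mL+mR=60/157 → advance +1; mR−mL=12/41 → turn +1·90°
n=3: pose=(0,-4,E); sL=12/53, sR=12/89; mL=-432/4717, mR=1704/4717; mL+mR=24/89 → advance +1; mR−mL=24/53 → turn +1·90°
n=4: pose=(1,-4,N); sL=1/3, sR=5/24; mL=-1/8, mR=13/24; mL+mR=5/12 → advance +1; mR−mL=2/3 → turn +1·90°
n=5: pose=(1,-3,W); sL=12/65, sR=60/157; mL=2016/10205, mR=5784/10205; mL+mR=120/157 → advance +1; mR−mL=24/65 → turn +1·90°
n=6: pose=(0,-3,S); sL=6/41, sR=30/157; mL=288/6437, mR=2172/6437; mL+mR=60/157 → advance +1; mR−mL=12/41 → turn +1·90°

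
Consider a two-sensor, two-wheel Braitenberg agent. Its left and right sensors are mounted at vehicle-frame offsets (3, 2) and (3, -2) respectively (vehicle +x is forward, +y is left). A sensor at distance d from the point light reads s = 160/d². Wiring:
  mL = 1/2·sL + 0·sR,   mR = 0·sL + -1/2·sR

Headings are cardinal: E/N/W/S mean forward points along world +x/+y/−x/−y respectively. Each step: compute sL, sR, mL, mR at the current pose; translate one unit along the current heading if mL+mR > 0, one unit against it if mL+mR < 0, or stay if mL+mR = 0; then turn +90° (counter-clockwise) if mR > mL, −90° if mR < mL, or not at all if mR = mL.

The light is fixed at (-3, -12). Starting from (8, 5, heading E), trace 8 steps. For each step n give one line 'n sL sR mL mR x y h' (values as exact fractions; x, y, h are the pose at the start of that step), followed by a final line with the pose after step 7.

0 160/557 160/421 80/557 -80/421 8 5 E
1 8/17 8/13 4/17 -4/13 7 5 S
2 32/61 160/449 16/61 -80/449 7 6 W
3 16/49 80/281 8/49 -40/281 6 6 N
4 32/117 160/433 16/117 -80/433 6 7 E
5 40/89 40/73 20/89 -20/73 5 7 S
6 160/349 160/509 80/349 -80/509 5 8 W
7 80/277 16/61 40/277 -8/61 4 8 N
final 4 9 E

n=0: pose=(8,5,E); sL=160/557, sR=160/421; mL=80/557, mR=-80/421; mL+mR=-10880/234497 → advance -1; mR−mL=-78240/234497 → turn -1·90°
n=1: pose=(7,5,S); sL=8/17, sR=8/13; mL=4/17, mR=-4/13; mL+mR=-16/221 → advance -1; mR−mL=-120/221 → turn -1·90°
n=2: pose=(7,6,W); sL=32/61, sR=160/449; mL=16/61, mR=-80/449; mL+mR=2304/27389 → advance +1; mR−mL=-12064/27389 → turn -1·90°
n=3: pose=(6,6,N); sL=16/49, sR=80/281; mL=8/49, mR=-40/281; mL+mR=288/13769 → advance +1; mR−mL=-4208/13769 → turn -1·90°
n=4: pose=(6,7,E); sL=32/117, sR=160/433; mL=16/117, mR=-80/433; mL+mR=-2432/50661 → advance -1; mR−mL=-16288/50661 → turn -1·90°
n=5: pose=(5,7,S); sL=40/89, sR=40/73; mL=20/89, mR=-20/73; mL+mR=-320/6497 → advance -1; mR−mL=-3240/6497 → turn -1·90°
n=6: pose=(5,8,W); sL=160/349, sR=160/509; mL=80/349, mR=-80/509; mL+mR=12800/177641 → advance +1; mR−mL=-68640/177641 → turn -1·90°
n=7: pose=(4,8,N); sL=80/277, sR=16/61; mL=40/277, mR=-8/61; mL+mR=224/16897 → advance +1; mR−mL=-4656/16897 → turn -1·90°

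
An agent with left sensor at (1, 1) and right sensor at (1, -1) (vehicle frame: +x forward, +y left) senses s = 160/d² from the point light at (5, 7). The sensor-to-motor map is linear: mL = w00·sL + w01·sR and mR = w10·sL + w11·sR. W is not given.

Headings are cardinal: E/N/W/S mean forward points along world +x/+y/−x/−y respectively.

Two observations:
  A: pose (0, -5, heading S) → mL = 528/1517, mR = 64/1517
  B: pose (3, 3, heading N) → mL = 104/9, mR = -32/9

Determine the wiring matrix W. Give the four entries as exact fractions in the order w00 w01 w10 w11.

-1/2 1 1/2 -1/2

obs A: pose=(0,-5,S) → sL=32/37, sR=32/41, mL=528/1517, mR=64/1517
obs B: pose=(3,3,N) → sL=80/9, sR=16, mL=104/9, mR=-32/9
sensor matrix S = [[32/37, 32/41], [80/9, 16]]; det S = 94208/13653
solve [mL_A; mL_B] = S·[w00; w01] and [mR_A; mR_B] = S·[w10; w11]:
  w00 = -1/2, w01 = 1, w10 = 1/2, w11 = -1/2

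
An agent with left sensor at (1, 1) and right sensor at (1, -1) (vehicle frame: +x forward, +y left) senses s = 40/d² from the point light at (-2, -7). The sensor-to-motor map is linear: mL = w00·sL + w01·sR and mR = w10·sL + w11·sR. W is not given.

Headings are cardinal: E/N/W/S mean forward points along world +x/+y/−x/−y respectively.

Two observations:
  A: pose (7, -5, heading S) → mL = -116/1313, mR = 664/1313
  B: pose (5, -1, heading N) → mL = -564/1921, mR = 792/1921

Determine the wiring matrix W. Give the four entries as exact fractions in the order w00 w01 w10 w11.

-1 1/2 1/2 1/2

obs A: pose=(7,-5,S) → sL=40/101, sR=8/13, mL=-116/1313, mR=664/1313
obs B: pose=(5,-1,N) → sL=8/17, sR=40/113, mL=-564/1921, mR=792/1921
sensor matrix S = [[40/101, 8/13], [8/17, 40/113]]; det S = -376832/2522273
solve [mL_A; mL_B] = S·[w00; w01] and [mR_A; mR_B] = S·[w10; w11]:
  w00 = -1, w01 = 1/2, w10 = 1/2, w11 = 1/2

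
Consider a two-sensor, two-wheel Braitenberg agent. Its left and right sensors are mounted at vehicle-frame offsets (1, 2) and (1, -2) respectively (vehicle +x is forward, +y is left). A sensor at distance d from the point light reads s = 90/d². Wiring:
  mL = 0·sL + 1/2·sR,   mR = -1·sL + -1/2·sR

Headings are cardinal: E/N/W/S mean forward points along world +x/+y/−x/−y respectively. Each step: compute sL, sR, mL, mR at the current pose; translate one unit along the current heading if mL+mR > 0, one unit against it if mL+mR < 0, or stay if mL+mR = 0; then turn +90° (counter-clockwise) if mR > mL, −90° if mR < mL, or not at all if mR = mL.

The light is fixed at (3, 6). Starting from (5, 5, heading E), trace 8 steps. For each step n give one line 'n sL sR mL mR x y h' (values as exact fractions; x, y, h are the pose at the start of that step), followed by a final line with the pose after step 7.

0 9 5 5/2 -23/2 5 5 E
1 90/13 18 9 -207/13 4 5 S
2 45/2 45/2 45/4 -135/4 4 6 W
3 90 90/17 45/17 -1575/17 5 6 N
4 9 5 5/2 -23/2 5 5 E
5 90/13 18 9 -207/13 4 5 S
6 45/2 45/2 45/4 -135/4 4 6 W
7 90 90/17 45/17 -1575/17 5 6 N
final 5 5 E

n=0: pose=(5,5,E); sL=9, sR=5; mL=5/2, mR=-23/2; mL+mR=-9 → advance -1; mR−mL=-14 → turn -1·90°
n=1: pose=(4,5,S); sL=90/13, sR=18; mL=9, mR=-207/13; mL+mR=-90/13 → advance -1; mR−mL=-324/13 → turn -1·90°
n=2: pose=(4,6,W); sL=45/2, sR=45/2; mL=45/4, mR=-135/4; mL+mR=-45/2 → advance -1; mR−mL=-45 → turn -1·90°
n=3: pose=(5,6,N); sL=90, sR=90/17; mL=45/17, mR=-1575/17; mL+mR=-90 → advance -1; mR−mL=-1620/17 → turn -1·90°
n=4: pose=(5,5,E); sL=9, sR=5; mL=5/2, mR=-23/2; mL+mR=-9 → advance -1; mR−mL=-14 → turn -1·90°
n=5: pose=(4,5,S); sL=90/13, sR=18; mL=9, mR=-207/13; mL+mR=-90/13 → advance -1; mR−mL=-324/13 → turn -1·90°
n=6: pose=(4,6,W); sL=45/2, sR=45/2; mL=45/4, mR=-135/4; mL+mR=-45/2 → advance -1; mR−mL=-45 → turn -1·90°
n=7: pose=(5,6,N); sL=90, sR=90/17; mL=45/17, mR=-1575/17; mL+mR=-90 → advance -1; mR−mL=-1620/17 → turn -1·90°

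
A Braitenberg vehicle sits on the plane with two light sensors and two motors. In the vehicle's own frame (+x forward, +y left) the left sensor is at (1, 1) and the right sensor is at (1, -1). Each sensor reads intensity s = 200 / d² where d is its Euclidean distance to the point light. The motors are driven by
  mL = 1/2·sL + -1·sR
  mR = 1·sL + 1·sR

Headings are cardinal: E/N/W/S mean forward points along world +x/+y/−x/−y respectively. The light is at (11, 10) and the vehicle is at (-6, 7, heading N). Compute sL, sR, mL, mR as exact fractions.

left sensor world pos  = (-7, 8); dL² = 328
right sensor world pos = (-5, 8); dR² = 260
sL = 200/328 = 25/41
sR = 200/260 = 10/13
mL = 1/2·sL + -1·sR = -495/1066
mR = 1·sL + 1·sR = 735/533

25/41 10/13 -495/1066 735/533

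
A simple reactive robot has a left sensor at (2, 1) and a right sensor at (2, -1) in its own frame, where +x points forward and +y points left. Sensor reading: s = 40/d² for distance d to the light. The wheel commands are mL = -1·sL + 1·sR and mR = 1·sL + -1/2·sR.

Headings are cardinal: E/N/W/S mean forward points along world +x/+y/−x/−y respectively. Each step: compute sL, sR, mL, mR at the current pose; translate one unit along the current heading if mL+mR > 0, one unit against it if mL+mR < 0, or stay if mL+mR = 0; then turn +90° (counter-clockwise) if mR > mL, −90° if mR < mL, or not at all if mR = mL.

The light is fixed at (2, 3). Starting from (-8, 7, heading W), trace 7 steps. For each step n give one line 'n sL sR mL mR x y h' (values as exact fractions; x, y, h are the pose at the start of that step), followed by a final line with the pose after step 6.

n=0: pose=(-8,7,W); sL=40/153, sR=40/169; mL=-640/25857, mR=3700/25857; mL+mR=20/169 → advance +1; mR−mL=4340/25857 → turn +1·90°
n=1: pose=(-9,7,S); sL=5/13, sR=10/37; mL=-55/481, mR=120/481; mL+mR=5/37 → advance +1; mR−mL=175/481 → turn +1·90°
n=2: pose=(-9,6,E); sL=40/97, sR=8/17; mL=96/1649, mR=292/1649; mL+mR=4/17 → advance +1; mR−mL=196/1649 → turn +1·90°
n=3: pose=(-8,6,N); sL=20/73, sR=20/53; mL=400/3869, mR=330/3869; mL+mR=10/53 → advance +1; mR−mL=-70/3869 → turn -1·90°
n=4: pose=(-8,7,E); sL=40/89, sR=40/73; mL=640/6497, mR=1140/6497; mL+mR=20/73 → advance +1; mR−mL=500/6497 → turn +1·90°
n=5: pose=(-7,7,N); sL=5/17, sR=2/5; mL=9/85, mR=8/85; mL+mR=1/5 → advance +1; mR−mL=-1/85 → turn -1·90°
n=6: pose=(-7,8,E); sL=8/17, sR=8/13; mL=32/221, mR=36/221; mL+mR=4/13 → advance +1; mR−mL=4/221 → turn +1·90°

0 40/153 40/169 -640/25857 3700/25857 -8 7 W
1 5/13 10/37 -55/481 120/481 -9 7 S
2 40/97 8/17 96/1649 292/1649 -9 6 E
3 20/73 20/53 400/3869 330/3869 -8 6 N
4 40/89 40/73 640/6497 1140/6497 -8 7 E
5 5/17 2/5 9/85 8/85 -7 7 N
6 8/17 8/13 32/221 36/221 -7 8 E
final -6 8 N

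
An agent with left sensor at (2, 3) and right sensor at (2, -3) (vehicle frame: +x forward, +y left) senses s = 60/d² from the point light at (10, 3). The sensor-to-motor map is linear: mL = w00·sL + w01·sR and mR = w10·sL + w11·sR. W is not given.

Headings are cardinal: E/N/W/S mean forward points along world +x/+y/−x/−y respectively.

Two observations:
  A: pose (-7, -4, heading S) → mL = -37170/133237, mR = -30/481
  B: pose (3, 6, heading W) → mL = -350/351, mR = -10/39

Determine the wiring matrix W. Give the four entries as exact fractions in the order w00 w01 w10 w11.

obs A: pose=(-7,-4,S) → sL=60/277, sR=60/481, mL=-37170/133237, mR=-30/481
obs B: pose=(3,6,W) → sL=20/27, sR=20/39, mL=-350/351, mR=-10/39
sensor matrix S = [[60/277, 60/481], [20/27, 20/39]]; det S = 22400/1199133
solve [mL_A; mL_B] = S·[w00; w01] and [mR_A; mR_B] = S·[w10; w11]:
  w00 = -1, w01 = -1/2, w10 = 0, w11 = -1/2

-1 -1/2 0 -1/2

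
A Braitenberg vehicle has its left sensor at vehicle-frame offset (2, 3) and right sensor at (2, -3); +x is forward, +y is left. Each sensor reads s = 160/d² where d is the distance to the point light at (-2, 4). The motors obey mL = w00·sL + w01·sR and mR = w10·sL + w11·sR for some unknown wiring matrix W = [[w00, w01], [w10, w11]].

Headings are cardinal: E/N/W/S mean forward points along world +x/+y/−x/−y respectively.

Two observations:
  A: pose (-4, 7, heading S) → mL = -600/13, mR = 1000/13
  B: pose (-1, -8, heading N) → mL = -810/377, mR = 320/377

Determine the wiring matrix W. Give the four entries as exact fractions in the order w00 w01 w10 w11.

obs A: pose=(-4,7,S) → sL=80, sR=80/13, mL=-600/13, mR=1000/13
obs B: pose=(-1,-8,N) → sL=20/13, sR=40/29, mL=-810/377, mR=320/377
sensor matrix S = [[80, 80/13], [20/13, 40/29]]; det S = 494400/4901
solve [mL_A; mL_B] = S·[w00; w01] and [mR_A; mR_B] = S·[w10; w11]:
  w00 = -1/2, w01 = -1, w10 = 1, w11 = -1/2

-1/2 -1 1 -1/2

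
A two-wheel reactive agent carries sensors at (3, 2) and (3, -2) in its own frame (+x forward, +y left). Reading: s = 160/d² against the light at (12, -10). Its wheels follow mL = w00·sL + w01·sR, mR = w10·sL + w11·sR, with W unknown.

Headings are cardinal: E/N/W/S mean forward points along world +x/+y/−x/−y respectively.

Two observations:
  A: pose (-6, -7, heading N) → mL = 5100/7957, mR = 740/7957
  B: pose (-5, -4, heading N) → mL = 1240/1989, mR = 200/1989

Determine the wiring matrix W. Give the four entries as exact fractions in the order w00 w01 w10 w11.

obs A: pose=(-6,-7,N) → sL=40/109, sR=40/73, mL=5100/7957, mR=740/7957
obs B: pose=(-5,-4,N) → sL=80/221, sR=80/153, mL=1240/1989, mR=200/1989
sensor matrix S = [[40/109, 40/73], [80/221, 80/153]]; det S = -102400/15826473
solve [mL_A; mL_B] = S·[w00; w01] and [mR_A; mR_B] = S·[w10; w11]:
  w00 = 1, w01 = 1/2, w10 = 1, w11 = -1/2

1 1/2 1 -1/2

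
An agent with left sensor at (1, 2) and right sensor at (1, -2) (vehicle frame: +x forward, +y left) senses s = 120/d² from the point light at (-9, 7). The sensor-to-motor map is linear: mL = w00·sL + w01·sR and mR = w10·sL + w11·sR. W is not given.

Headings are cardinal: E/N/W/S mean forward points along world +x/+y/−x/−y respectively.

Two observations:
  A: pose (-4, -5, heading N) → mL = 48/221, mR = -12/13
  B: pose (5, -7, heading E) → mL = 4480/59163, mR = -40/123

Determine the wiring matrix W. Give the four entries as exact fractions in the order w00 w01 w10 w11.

1 -1 -1 0

obs A: pose=(-4,-5,N) → sL=12/13, sR=12/17, mL=48/221, mR=-12/13
obs B: pose=(5,-7,E) → sL=40/123, sR=120/481, mL=4480/59163, mR=-40/123
sensor matrix S = [[12/13, 12/17], [40/123, 120/481]]; det S = 3200/4358341
solve [mL_A; mL_B] = S·[w00; w01] and [mR_A; mR_B] = S·[w10; w11]:
  w00 = 1, w01 = -1, w10 = -1, w11 = 0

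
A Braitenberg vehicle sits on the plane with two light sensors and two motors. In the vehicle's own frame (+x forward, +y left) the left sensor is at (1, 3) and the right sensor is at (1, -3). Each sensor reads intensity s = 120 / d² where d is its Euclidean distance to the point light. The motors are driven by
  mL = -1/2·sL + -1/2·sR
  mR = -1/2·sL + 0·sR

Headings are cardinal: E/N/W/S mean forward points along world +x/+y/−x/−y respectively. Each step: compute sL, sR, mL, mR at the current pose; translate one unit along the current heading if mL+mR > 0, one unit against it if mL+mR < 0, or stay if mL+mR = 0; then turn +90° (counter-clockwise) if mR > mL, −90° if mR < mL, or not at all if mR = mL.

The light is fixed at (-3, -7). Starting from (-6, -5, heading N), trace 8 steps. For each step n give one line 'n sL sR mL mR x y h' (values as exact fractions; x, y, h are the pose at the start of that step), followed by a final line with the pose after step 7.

0 8/3 40/3 -8 -4/3 -6 -5 N
1 6 15/4 -39/8 -3 -6 -6 W
2 120 24/5 -312/5 -60 -5 -6 S
3 60/13 60 -420/13 -30/13 -5 -5 E
4 8/3 40/3 -8 -4/3 -6 -5 N
5 6 15/4 -39/8 -3 -6 -6 W
6 120 24/5 -312/5 -60 -5 -6 S
7 60/13 60 -420/13 -30/13 -5 -5 E
final -6 -5 N

n=0: pose=(-6,-5,N); sL=8/3, sR=40/3; mL=-8, mR=-4/3; mL+mR=-28/3 → advance -1; mR−mL=20/3 → turn +1·90°
n=1: pose=(-6,-6,W); sL=6, sR=15/4; mL=-39/8, mR=-3; mL+mR=-63/8 → advance -1; mR−mL=15/8 → turn +1·90°
n=2: pose=(-5,-6,S); sL=120, sR=24/5; mL=-312/5, mR=-60; mL+mR=-612/5 → advance -1; mR−mL=12/5 → turn +1·90°
n=3: pose=(-5,-5,E); sL=60/13, sR=60; mL=-420/13, mR=-30/13; mL+mR=-450/13 → advance -1; mR−mL=30 → turn +1·90°
n=4: pose=(-6,-5,N); sL=8/3, sR=40/3; mL=-8, mR=-4/3; mL+mR=-28/3 → advance -1; mR−mL=20/3 → turn +1·90°
n=5: pose=(-6,-6,W); sL=6, sR=15/4; mL=-39/8, mR=-3; mL+mR=-63/8 → advance -1; mR−mL=15/8 → turn +1·90°
n=6: pose=(-5,-6,S); sL=120, sR=24/5; mL=-312/5, mR=-60; mL+mR=-612/5 → advance -1; mR−mL=12/5 → turn +1·90°
n=7: pose=(-5,-5,E); sL=60/13, sR=60; mL=-420/13, mR=-30/13; mL+mR=-450/13 → advance -1; mR−mL=30 → turn +1·90°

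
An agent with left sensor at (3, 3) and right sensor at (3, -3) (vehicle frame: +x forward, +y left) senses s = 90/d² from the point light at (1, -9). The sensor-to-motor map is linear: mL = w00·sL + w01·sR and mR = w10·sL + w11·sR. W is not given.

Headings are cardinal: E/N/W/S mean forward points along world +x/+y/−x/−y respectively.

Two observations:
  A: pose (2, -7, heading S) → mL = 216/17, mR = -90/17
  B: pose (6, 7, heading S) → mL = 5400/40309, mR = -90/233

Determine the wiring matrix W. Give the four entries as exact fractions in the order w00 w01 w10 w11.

obs A: pose=(2,-7,S) → sL=90/17, sR=18, mL=216/17, mR=-90/17
obs B: pose=(6,7,S) → sL=90/233, sR=90/173, mL=5400/40309, mR=-90/233
sensor matrix S = [[90/17, 18], [90/233, 90/173]]; det S = -2877120/685253
solve [mL_A; mL_B] = S·[w00; w01] and [mR_A; mR_B] = S·[w10; w11]:
  w00 = -1, w01 = 1, w10 = -1, w11 = 0

-1 1 -1 0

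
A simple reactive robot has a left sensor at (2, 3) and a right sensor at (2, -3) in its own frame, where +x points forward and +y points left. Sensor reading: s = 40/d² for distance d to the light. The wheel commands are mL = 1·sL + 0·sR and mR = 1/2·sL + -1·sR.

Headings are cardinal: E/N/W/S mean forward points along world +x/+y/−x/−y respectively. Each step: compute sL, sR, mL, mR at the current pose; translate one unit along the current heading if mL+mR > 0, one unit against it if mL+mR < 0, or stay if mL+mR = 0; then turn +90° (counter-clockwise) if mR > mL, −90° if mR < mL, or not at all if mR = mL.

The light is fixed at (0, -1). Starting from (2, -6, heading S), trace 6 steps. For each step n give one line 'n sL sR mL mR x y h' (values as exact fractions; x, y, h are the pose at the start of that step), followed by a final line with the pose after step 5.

0 20/37 4/5 20/37 -98/185 2 -6 S
1 40/81 40/9 40/81 -340/81 2 -7 W
2 5/2 10/13 5/2 25/52 3 -7 N
3 40/29 40/89 40/29 620/2581 3 -6 E
4 20/49 4/5 20/49 -146/245 4 -6 S
5 40/53 8 40/53 -404/53 4 -5 W
final 5 -5 N

n=0: pose=(2,-6,S); sL=20/37, sR=4/5; mL=20/37, mR=-98/185; mL+mR=2/185 → advance +1; mR−mL=-198/185 → turn -1·90°
n=1: pose=(2,-7,W); sL=40/81, sR=40/9; mL=40/81, mR=-340/81; mL+mR=-100/27 → advance -1; mR−mL=-380/81 → turn -1·90°
n=2: pose=(3,-7,N); sL=5/2, sR=10/13; mL=5/2, mR=25/52; mL+mR=155/52 → advance +1; mR−mL=-105/52 → turn -1·90°
n=3: pose=(3,-6,E); sL=40/29, sR=40/89; mL=40/29, mR=620/2581; mL+mR=4180/2581 → advance +1; mR−mL=-2940/2581 → turn -1·90°
n=4: pose=(4,-6,S); sL=20/49, sR=4/5; mL=20/49, mR=-146/245; mL+mR=-46/245 → advance -1; mR−mL=-246/245 → turn -1·90°
n=5: pose=(4,-5,W); sL=40/53, sR=8; mL=40/53, mR=-404/53; mL+mR=-364/53 → advance -1; mR−mL=-444/53 → turn -1·90°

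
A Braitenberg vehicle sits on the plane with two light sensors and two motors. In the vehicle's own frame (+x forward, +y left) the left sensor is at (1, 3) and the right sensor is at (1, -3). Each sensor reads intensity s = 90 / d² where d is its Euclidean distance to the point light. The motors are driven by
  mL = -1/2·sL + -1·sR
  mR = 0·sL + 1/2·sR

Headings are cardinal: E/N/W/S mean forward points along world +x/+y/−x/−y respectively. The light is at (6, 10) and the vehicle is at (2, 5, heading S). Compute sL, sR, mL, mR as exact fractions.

90/37 18/17 -1431/629 9/17

left sensor world pos  = (5, 4); dL² = 37
right sensor world pos = (-1, 4); dR² = 85
sL = 90/37 = 90/37
sR = 90/85 = 18/17
mL = -1/2·sL + -1·sR = -1431/629
mR = 0·sL + 1/2·sR = 9/17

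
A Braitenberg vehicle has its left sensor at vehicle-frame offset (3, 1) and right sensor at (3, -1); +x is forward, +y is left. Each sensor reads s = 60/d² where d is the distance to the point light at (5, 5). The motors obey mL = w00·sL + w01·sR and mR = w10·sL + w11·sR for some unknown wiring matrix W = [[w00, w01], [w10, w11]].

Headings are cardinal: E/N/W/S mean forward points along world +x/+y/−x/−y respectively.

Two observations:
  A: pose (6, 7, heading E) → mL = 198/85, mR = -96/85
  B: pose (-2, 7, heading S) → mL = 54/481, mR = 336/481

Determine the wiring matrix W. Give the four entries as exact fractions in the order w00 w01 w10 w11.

obs A: pose=(6,7,E) → sL=12/5, sR=60/17, mL=198/85, mR=-96/85
obs B: pose=(-2,7,S) → sL=60/37, sR=12/13, mL=54/481, mR=336/481
sensor matrix S = [[12/5, 60/17], [60/37, 12/13]]; det S = -143424/40885
solve [mL_A; mL_B] = S·[w00; w01] and [mR_A; mR_B] = S·[w10; w11]:
  w00 = -1/2, w01 = 1, w10 = 1, w11 = -1

-1/2 1 1 -1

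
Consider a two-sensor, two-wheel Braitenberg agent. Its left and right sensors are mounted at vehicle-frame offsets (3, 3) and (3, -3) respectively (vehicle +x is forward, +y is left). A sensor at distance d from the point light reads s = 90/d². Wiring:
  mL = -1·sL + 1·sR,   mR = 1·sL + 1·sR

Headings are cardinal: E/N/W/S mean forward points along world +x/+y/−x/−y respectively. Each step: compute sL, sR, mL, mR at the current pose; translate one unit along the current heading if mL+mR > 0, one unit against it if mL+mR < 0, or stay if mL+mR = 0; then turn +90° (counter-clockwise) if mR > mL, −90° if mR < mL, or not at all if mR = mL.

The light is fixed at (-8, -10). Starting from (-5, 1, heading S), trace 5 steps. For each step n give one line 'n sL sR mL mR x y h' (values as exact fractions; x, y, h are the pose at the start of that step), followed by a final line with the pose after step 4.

0 9/10 45/32 81/160 369/160 -5 1 S
1 18/41 18/17 432/697 1044/697 -5 0 E
2 9/17 45/109 -216/1853 1746/1853 -4 0 N
3 18/13 90/197 -2376/2561 4716/2561 -4 1 W
4 9/10 45/32 81/160 369/160 -5 1 S
final -5 0 E

n=0: pose=(-5,1,S); sL=9/10, sR=45/32; mL=81/160, mR=369/160; mL+mR=45/16 → advance +1; mR−mL=9/5 → turn +1·90°
n=1: pose=(-5,0,E); sL=18/41, sR=18/17; mL=432/697, mR=1044/697; mL+mR=36/17 → advance +1; mR−mL=36/41 → turn +1·90°
n=2: pose=(-4,0,N); sL=9/17, sR=45/109; mL=-216/1853, mR=1746/1853; mL+mR=90/109 → advance +1; mR−mL=18/17 → turn +1·90°
n=3: pose=(-4,1,W); sL=18/13, sR=90/197; mL=-2376/2561, mR=4716/2561; mL+mR=180/197 → advance +1; mR−mL=36/13 → turn +1·90°
n=4: pose=(-5,1,S); sL=9/10, sR=45/32; mL=81/160, mR=369/160; mL+mR=45/16 → advance +1; mR−mL=9/5 → turn +1·90°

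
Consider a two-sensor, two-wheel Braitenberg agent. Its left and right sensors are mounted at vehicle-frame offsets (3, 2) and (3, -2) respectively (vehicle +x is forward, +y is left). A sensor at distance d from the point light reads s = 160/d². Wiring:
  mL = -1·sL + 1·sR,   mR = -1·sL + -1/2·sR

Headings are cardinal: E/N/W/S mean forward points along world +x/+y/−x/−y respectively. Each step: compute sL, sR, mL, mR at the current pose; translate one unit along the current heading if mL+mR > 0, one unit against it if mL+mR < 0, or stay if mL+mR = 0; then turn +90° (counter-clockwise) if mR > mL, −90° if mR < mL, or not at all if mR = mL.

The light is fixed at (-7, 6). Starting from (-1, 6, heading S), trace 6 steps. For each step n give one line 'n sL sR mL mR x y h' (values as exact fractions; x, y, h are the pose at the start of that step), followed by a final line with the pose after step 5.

n=0: pose=(-1,6,S); sL=160/73, sR=32/5; mL=1536/365, mR=-1968/365; mL+mR=-432/365 → advance -1; mR−mL=-48/5 → turn -1·90°
n=1: pose=(-1,7,W); sL=16, sR=80/9; mL=-64/9, mR=-184/9; mL+mR=-248/9 → advance -1; mR−mL=-40/3 → turn -1·90°
n=2: pose=(0,7,N); sL=160/41, sR=160/97; mL=-8960/3977, mR=-18800/3977; mL+mR=-27760/3977 → advance -1; mR−mL=-240/97 → turn -1·90°
n=3: pose=(0,6,E); sL=20/13, sR=20/13; mL=0, mR=-30/13; mL+mR=-30/13 → advance -1; mR−mL=-30/13 → turn -1·90°
n=4: pose=(-1,6,S); sL=160/73, sR=32/5; mL=1536/365, mR=-1968/365; mL+mR=-432/365 → advance -1; mR−mL=-48/5 → turn -1·90°
n=5: pose=(-1,7,W); sL=16, sR=80/9; mL=-64/9, mR=-184/9; mL+mR=-248/9 → advance -1; mR−mL=-40/3 → turn -1·90°

0 160/73 32/5 1536/365 -1968/365 -1 6 S
1 16 80/9 -64/9 -184/9 -1 7 W
2 160/41 160/97 -8960/3977 -18800/3977 0 7 N
3 20/13 20/13 0 -30/13 0 6 E
4 160/73 32/5 1536/365 -1968/365 -1 6 S
5 16 80/9 -64/9 -184/9 -1 7 W
final 0 7 N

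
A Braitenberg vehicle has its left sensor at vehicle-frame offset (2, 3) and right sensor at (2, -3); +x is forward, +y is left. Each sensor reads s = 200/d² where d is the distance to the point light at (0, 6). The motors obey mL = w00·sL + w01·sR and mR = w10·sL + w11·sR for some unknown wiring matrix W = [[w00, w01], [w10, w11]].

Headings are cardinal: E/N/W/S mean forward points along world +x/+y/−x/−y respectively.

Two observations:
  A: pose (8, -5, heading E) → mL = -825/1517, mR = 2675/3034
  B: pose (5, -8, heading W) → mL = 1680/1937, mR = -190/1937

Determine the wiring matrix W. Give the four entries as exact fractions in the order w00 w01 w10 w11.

-1 1 1 -1/2

obs A: pose=(8,-5,E) → sL=50/41, sR=25/37, mL=-825/1517, mR=2675/3034
obs B: pose=(5,-8,W) → sL=100/149, sR=20/13, mL=1680/1937, mR=-190/1937
sensor matrix S = [[50/41, 25/37], [100/149, 20/13]]; det S = 4180500/2938429
solve [mL_A; mL_B] = S·[w00; w01] and [mR_A; mR_B] = S·[w10; w11]:
  w00 = -1, w01 = 1, w10 = 1, w11 = -1/2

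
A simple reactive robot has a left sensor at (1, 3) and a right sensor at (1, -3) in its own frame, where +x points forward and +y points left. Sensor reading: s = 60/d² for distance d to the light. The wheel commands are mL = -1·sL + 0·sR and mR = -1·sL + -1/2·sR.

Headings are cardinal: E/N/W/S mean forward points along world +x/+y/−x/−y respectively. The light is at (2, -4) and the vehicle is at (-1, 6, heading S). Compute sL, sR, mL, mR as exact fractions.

20/27 20/39 -20/27 -350/351

left sensor world pos  = (2, 5); dL² = 81
right sensor world pos = (-4, 5); dR² = 117
sL = 60/81 = 20/27
sR = 60/117 = 20/39
mL = -1·sL + 0·sR = -20/27
mR = -1·sL + -1/2·sR = -350/351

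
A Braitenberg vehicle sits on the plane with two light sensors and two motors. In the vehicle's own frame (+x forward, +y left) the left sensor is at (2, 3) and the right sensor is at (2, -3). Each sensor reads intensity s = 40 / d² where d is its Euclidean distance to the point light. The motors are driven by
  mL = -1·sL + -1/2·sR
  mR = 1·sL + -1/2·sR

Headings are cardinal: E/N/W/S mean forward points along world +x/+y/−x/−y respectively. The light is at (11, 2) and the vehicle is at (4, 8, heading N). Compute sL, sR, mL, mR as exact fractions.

10/41 1/2 -81/164 -1/164

left sensor world pos  = (1, 10); dL² = 164
right sensor world pos = (7, 10); dR² = 80
sL = 40/164 = 10/41
sR = 40/80 = 1/2
mL = -1·sL + -1/2·sR = -81/164
mR = 1·sL + -1/2·sR = -1/164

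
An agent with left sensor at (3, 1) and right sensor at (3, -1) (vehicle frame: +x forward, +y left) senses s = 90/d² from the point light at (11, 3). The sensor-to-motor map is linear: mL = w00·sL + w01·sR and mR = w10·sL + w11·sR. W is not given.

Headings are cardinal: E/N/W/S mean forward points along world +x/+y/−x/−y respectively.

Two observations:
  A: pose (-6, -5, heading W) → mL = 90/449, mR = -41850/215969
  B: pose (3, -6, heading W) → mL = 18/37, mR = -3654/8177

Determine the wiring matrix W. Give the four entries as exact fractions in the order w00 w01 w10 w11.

0 1 -1/2 -1/2

obs A: pose=(-6,-5,W) → sL=90/481, sR=90/449, mL=90/449, mR=-41850/215969
obs B: pose=(3,-6,W) → sL=90/221, sR=18/37, mL=18/37, mR=-3654/8177
sensor matrix S = [[90/481, 90/449], [90/221, 18/37]]; det S = 1276560/135844501
solve [mL_A; mL_B] = S·[w00; w01] and [mR_A; mR_B] = S·[w10; w11]:
  w00 = 0, w01 = 1, w10 = -1/2, w11 = -1/2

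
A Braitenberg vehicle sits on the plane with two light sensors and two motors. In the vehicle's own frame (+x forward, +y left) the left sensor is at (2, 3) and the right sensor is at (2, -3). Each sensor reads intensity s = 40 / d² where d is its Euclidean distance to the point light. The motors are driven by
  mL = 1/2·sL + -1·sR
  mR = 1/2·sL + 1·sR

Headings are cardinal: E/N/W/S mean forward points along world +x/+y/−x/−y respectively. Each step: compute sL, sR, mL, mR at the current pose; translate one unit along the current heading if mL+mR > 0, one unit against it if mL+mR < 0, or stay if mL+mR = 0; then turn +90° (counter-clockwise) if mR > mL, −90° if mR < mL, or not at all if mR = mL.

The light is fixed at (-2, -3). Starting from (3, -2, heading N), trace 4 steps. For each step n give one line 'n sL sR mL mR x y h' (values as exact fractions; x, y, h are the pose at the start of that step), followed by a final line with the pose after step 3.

n=0: pose=(3,-2,N); sL=40/13, sR=40/73; mL=940/949, mR=1980/949; mL+mR=40/13 → advance +1; mR−mL=80/73 → turn +1·90°
n=1: pose=(3,-1,W); sL=4, sR=20/17; mL=14/17, mR=54/17; mL+mR=4 → advance +1; mR−mL=40/17 → turn +1·90°
n=2: pose=(2,-1,S); sL=40/49, sR=40; mL=-1940/49, mR=1980/49; mL+mR=40/49 → advance +1; mR−mL=80 → turn +1·90°
n=3: pose=(2,-2,E); sL=10/13, sR=1; mL=-8/13, mR=18/13; mL+mR=10/13 → advance +1; mR−mL=2 → turn +1·90°

0 40/13 40/73 940/949 1980/949 3 -2 N
1 4 20/17 14/17 54/17 3 -1 W
2 40/49 40 -1940/49 1980/49 2 -1 S
3 10/13 1 -8/13 18/13 2 -2 E
final 3 -2 N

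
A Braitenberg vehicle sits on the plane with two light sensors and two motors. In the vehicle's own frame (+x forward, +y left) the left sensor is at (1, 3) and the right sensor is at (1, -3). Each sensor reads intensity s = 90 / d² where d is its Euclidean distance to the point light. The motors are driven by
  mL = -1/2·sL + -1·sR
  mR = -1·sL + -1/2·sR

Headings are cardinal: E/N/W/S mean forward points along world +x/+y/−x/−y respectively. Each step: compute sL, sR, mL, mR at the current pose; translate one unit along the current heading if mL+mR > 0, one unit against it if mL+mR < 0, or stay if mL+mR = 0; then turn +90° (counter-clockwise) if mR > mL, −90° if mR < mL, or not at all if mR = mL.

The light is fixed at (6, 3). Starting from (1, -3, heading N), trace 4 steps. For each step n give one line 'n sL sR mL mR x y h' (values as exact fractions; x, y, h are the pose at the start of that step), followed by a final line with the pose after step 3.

n=0: pose=(1,-3,N); sL=90/89, sR=90/29; mL=-9315/2581, mR=-6615/2581; mL+mR=-15930/2581 → advance -1; mR−mL=2700/2581 → turn +1·90°
n=1: pose=(1,-4,W); sL=45/68, sR=45/26; mL=-3645/1768, mR=-675/442; mL+mR=-6345/1768 → advance -1; mR−mL=945/1768 → turn +1·90°
n=2: pose=(2,-4,S); sL=18/13, sR=90/113; mL=-2187/1469, mR=-2619/1469; mL+mR=-4806/1469 → advance -1; mR−mL=-432/1469 → turn -1·90°
n=3: pose=(2,-3,W); sL=45/53, sR=45/17; mL=-5535/1802, mR=-3915/1802; mL+mR=-4725/901 → advance -1; mR−mL=810/901 → turn +1·90°

0 90/89 90/29 -9315/2581 -6615/2581 1 -3 N
1 45/68 45/26 -3645/1768 -675/442 1 -4 W
2 18/13 90/113 -2187/1469 -2619/1469 2 -4 S
3 45/53 45/17 -5535/1802 -3915/1802 2 -3 W
final 3 -3 S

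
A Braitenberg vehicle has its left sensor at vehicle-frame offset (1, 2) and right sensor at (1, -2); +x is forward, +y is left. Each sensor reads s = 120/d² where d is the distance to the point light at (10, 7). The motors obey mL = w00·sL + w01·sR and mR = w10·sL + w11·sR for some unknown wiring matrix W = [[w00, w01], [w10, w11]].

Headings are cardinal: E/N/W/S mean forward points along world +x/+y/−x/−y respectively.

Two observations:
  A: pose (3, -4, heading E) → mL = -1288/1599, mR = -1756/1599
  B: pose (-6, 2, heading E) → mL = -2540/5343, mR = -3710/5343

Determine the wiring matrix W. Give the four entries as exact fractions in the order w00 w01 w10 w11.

-1/2 -1/2 -1/2 -1

obs A: pose=(3,-4,E) → sL=40/39, sR=24/41, mL=-1288/1599, mR=-1756/1599
obs B: pose=(-6,2,E) → sL=20/39, sR=60/137, mL=-2540/5343, mR=-3710/5343
sensor matrix S = [[40/39, 24/41], [20/39, 60/137]]; det S = 10880/73021
solve [mL_A; mL_B] = S·[w00; w01] and [mR_A; mR_B] = S·[w10; w11]:
  w00 = -1/2, w01 = -1/2, w10 = -1/2, w11 = -1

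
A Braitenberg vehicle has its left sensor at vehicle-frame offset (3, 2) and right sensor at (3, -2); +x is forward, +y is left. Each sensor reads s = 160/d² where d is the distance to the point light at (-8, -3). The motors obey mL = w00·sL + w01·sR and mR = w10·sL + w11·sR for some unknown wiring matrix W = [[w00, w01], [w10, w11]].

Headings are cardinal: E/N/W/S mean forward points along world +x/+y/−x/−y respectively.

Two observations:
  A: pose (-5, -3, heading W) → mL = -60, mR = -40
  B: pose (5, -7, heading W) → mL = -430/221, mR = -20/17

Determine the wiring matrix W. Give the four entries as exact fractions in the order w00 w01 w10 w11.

-1 -1/2 -1 0

obs A: pose=(-5,-3,W) → sL=40, sR=40, mL=-60, mR=-40
obs B: pose=(5,-7,W) → sL=20/17, sR=20/13, mL=-430/221, mR=-20/17
sensor matrix S = [[40, 40], [20/17, 20/13]]; det S = 3200/221
solve [mL_A; mL_B] = S·[w00; w01] and [mR_A; mR_B] = S·[w10; w11]:
  w00 = -1, w01 = -1/2, w10 = -1, w11 = 0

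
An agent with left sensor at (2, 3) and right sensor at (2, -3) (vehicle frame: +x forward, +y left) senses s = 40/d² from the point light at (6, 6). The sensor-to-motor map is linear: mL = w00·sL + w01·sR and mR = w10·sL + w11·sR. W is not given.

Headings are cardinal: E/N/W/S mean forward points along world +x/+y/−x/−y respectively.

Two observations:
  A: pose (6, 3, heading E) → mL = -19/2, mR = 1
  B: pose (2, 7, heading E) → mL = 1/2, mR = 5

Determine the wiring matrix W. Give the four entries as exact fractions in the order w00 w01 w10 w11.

obs A: pose=(6,3,E) → sL=10, sR=1, mL=-19/2, mR=1
obs B: pose=(2,7,E) → sL=2, sR=5, mL=1/2, mR=5
sensor matrix S = [[10, 1], [2, 5]]; det S = 48
solve [mL_A; mL_B] = S·[w00; w01] and [mR_A; mR_B] = S·[w10; w11]:
  w00 = -1, w01 = 1/2, w10 = 0, w11 = 1

-1 1/2 0 1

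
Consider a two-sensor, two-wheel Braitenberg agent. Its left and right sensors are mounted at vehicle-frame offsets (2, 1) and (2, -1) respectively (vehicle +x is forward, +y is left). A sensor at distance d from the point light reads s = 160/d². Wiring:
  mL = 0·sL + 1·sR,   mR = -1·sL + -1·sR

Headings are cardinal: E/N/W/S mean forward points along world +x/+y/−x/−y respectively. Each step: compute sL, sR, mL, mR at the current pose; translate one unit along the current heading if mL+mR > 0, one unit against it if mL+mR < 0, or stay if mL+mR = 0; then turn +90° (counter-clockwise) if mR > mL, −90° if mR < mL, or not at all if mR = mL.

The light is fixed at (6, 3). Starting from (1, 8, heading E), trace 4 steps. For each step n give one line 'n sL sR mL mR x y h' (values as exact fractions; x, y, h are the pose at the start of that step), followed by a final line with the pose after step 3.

0 32/9 32/5 32/5 -448/45 1 8 E
1 80/17 80/29 80/29 -3680/493 0 8 S
2 160/89 160/113 160/113 -32320/10057 0 9 W
3 8/5 2 2 -18/5 1 9 N
final 1 8 E

n=0: pose=(1,8,E); sL=32/9, sR=32/5; mL=32/5, mR=-448/45; mL+mR=-32/9 → advance -1; mR−mL=-736/45 → turn -1·90°
n=1: pose=(0,8,S); sL=80/17, sR=80/29; mL=80/29, mR=-3680/493; mL+mR=-80/17 → advance -1; mR−mL=-5040/493 → turn -1·90°
n=2: pose=(0,9,W); sL=160/89, sR=160/113; mL=160/113, mR=-32320/10057; mL+mR=-160/89 → advance -1; mR−mL=-46560/10057 → turn -1·90°
n=3: pose=(1,9,N); sL=8/5, sR=2; mL=2, mR=-18/5; mL+mR=-8/5 → advance -1; mR−mL=-28/5 → turn -1·90°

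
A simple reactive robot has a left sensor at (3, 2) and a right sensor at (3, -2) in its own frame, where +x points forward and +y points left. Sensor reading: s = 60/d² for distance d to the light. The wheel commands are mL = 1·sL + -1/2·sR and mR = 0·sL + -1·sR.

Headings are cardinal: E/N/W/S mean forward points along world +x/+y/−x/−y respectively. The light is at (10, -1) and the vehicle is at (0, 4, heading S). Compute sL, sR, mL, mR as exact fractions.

left sensor world pos  = (2, 1); dL² = 68
right sensor world pos = (-2, 1); dR² = 148
sL = 60/68 = 15/17
sR = 60/148 = 15/37
mL = 1·sL + -1/2·sR = 855/1258
mR = 0·sL + -1·sR = -15/37

15/17 15/37 855/1258 -15/37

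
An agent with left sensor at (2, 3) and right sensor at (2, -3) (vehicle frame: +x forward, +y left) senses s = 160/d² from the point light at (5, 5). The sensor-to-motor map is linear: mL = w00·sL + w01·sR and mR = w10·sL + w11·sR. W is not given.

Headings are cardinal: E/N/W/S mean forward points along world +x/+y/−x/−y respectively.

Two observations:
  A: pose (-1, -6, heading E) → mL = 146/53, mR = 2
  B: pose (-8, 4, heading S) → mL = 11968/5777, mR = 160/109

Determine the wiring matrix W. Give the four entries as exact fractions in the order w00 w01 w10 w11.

1 1 1 0

obs A: pose=(-1,-6,E) → sL=2, sR=40/53, mL=146/53, mR=2
obs B: pose=(-8,4,S) → sL=160/109, sR=32/53, mL=11968/5777, mR=160/109
sensor matrix S = [[2, 40/53], [160/109, 32/53]]; det S = 576/5777
solve [mL_A; mL_B] = S·[w00; w01] and [mR_A; mR_B] = S·[w10; w11]:
  w00 = 1, w01 = 1, w10 = 1, w11 = 0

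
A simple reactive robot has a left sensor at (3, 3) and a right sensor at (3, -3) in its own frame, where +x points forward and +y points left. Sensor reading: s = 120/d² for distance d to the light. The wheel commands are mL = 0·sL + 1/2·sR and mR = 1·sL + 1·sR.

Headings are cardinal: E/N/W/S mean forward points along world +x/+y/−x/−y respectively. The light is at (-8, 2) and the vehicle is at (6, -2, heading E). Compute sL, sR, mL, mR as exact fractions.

12/29 60/169 30/169 3768/4901

left sensor world pos  = (9, 1); dL² = 290
right sensor world pos = (9, -5); dR² = 338
sL = 120/290 = 12/29
sR = 120/338 = 60/169
mL = 0·sL + 1/2·sR = 30/169
mR = 1·sL + 1·sR = 3768/4901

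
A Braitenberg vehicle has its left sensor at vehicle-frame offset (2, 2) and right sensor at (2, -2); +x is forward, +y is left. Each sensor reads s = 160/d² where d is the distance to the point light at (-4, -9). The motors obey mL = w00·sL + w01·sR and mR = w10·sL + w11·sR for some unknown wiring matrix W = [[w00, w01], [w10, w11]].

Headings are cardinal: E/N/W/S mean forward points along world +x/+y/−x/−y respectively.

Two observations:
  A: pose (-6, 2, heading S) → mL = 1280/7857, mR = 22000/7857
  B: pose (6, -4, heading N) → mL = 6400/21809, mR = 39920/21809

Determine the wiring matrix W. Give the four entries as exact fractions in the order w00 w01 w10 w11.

obs A: pose=(-6,2,S) → sL=160/81, sR=160/97, mL=1280/7857, mR=22000/7857
obs B: pose=(6,-4,N) → sL=160/113, sR=160/193, mL=6400/21809, mR=39920/21809
sensor matrix S = [[160/81, 160/97], [160/113, 160/193]]; det S = -119603200/171353313
solve [mL_A; mL_B] = S·[w00; w01] and [mR_A; mR_B] = S·[w10; w11]:
  w00 = 1/2, w01 = -1/2, w10 = 1, w11 = 1/2

1/2 -1/2 1 1/2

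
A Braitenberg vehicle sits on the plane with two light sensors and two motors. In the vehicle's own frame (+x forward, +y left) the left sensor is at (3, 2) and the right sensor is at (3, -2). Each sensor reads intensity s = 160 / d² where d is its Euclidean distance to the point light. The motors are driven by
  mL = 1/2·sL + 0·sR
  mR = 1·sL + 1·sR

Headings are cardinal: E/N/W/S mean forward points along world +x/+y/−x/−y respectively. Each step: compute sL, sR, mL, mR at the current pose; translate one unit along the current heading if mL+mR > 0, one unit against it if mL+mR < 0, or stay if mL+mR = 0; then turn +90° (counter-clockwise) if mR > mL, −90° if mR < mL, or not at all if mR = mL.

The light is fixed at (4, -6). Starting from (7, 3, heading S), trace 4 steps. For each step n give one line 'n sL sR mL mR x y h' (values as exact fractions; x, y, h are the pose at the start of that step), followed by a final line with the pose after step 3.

n=0: pose=(7,3,S); sL=160/61, sR=160/37; mL=80/61, mR=15680/2257; mL+mR=18640/2257 → advance +1; mR−mL=12720/2257 → turn +1·90°
n=1: pose=(7,2,E); sL=20/17, sR=20/9; mL=10/17, mR=520/153; mL+mR=610/153 → advance +1; mR−mL=430/153 → turn +1·90°
n=2: pose=(8,2,N); sL=32/25, sR=160/157; mL=16/25, mR=9024/3925; mL+mR=11536/3925 → advance +1; mR−mL=6512/3925 → turn +1·90°
n=3: pose=(8,3,W); sL=16/5, sR=80/61; mL=8/5, mR=1376/305; mL+mR=1864/305 → advance +1; mR−mL=888/305 → turn +1·90°

0 160/61 160/37 80/61 15680/2257 7 3 S
1 20/17 20/9 10/17 520/153 7 2 E
2 32/25 160/157 16/25 9024/3925 8 2 N
3 16/5 80/61 8/5 1376/305 8 3 W
final 7 3 S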